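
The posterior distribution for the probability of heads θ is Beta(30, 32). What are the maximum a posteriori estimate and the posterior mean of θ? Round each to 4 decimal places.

Mode = (30−1)/(30+32−2) = 29/60 = 0.4833.
Mean = 30/(30+32) = 30/62 = 0.4839.
Mean > mode: the posterior has a right tail.

θ_MAP = 0.4833, E[θ|data] = 0.4839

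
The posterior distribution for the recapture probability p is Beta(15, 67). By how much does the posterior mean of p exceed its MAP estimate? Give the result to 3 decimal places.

0.008

Mode = (15−1)/(15+67−2) = 14/80 = 0.175.
Mean = 15/(15+67) = 15/82 = 0.183.
Difference = 0.183 − 0.175 = 0.008.
The mean is pulled above the mode by the posterior's right skew.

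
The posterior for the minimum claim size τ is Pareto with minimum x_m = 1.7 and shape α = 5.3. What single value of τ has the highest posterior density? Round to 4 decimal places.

The Pareto density is strictly decreasing on [x_m, ∞), so the mode is x_m = 1.7000.
Mean = α·x_m/(α−1) = 5.3·1.7/4.3 = 2.0953.
This is the posterior mode — the MAP estimate.

1.7000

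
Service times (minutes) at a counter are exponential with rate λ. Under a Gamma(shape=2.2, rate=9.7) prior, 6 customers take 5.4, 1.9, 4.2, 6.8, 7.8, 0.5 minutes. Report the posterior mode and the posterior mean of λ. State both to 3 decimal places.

MAP = 0.198, posterior mean = 0.226

Σ times = 26.6. Posterior: Gamma(shape = 2.2+6 = 8.2, rate = 9.7+26.6 = 36.3).
Mode = (α−1)/β = 7.2/36.3 = 0.198.
Mean = α/β = 8.2/36.3 = 0.226.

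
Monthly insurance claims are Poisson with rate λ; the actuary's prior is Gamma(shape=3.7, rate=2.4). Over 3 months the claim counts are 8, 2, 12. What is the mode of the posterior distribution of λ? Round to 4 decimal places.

4.5741

Σ counts = 22. Posterior: Gamma(shape = 3.7+22 = 25.7, rate = 2.4+3 = 5.4).
Mode = (α−1)/β = 24.7/5.4 = 4.5741.
Mean = α/β = 25.7/5.4 = 4.7593.
This is the posterior mode — the MAP estimate.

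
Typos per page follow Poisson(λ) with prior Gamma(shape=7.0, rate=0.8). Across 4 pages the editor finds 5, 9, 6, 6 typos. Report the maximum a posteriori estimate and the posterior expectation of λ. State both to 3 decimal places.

Σ counts = 26. Posterior: Gamma(shape = 7.0+26 = 33.0, rate = 0.8+4 = 4.8).
Mode = (α−1)/β = 32.0/4.8 = 6.667.
Mean = α/β = 33.0/4.8 = 6.875.
Mean > mode: the posterior has a right tail.

λ_MAP = 6.667, E[λ|data] = 6.875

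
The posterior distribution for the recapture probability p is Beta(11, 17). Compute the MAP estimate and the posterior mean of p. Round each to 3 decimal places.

Mode = (11−1)/(11+17−2) = 10/26 = 0.385.
Mean = 11/(11+17) = 11/28 = 0.393.
Right-skewed posterior ⇒ mode < mean.

p_MAP = 0.385, E[p|data] = 0.393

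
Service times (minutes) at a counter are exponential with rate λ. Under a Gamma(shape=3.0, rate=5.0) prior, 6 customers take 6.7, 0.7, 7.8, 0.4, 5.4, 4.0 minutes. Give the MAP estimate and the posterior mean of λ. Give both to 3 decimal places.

Σ times = 25.0. Posterior: Gamma(shape = 3.0+6 = 9.0, rate = 5.0+25.0 = 30.0).
Mode = (α−1)/β = 8.0/30.0 = 0.267.
Mean = α/β = 9.0/30.0 = 0.300.
Right-skewed posterior ⇒ mode < mean.

MAP = 0.267, posterior mean = 0.300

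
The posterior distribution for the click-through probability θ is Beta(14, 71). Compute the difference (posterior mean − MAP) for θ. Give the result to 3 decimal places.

0.008

Mode = (14−1)/(14+71−2) = 13/83 = 0.157.
Mean = 14/(14+71) = 14/85 = 0.165.
Difference = 0.165 − 0.157 = 0.008.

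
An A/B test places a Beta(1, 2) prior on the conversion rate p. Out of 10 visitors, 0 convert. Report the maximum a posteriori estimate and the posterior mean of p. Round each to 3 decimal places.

Posterior: Beta(1+0, 2+10) = Beta(1, 12).
Since α = 1 ≤ 1 and β > 1, the Beta density is monotone decreasing on [0,1]; the mode is at 0.
Mean = 1/(1+12) = 0.077.
Mean > mode: the posterior has a right tail.

MAP = 0.000; posterior mean = 0.077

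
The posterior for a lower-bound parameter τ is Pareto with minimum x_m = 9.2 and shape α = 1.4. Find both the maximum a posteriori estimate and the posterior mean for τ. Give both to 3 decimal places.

The Pareto density is strictly decreasing on [x_m, ∞), so the mode is x_m = 9.200.
Mean = α·x_m/(α−1) = 1.4·9.2/0.4 = 32.200.
Mean > mode: the posterior has a right tail.

maximum a posteriori estimate = 9.200, posterior mean = 32.200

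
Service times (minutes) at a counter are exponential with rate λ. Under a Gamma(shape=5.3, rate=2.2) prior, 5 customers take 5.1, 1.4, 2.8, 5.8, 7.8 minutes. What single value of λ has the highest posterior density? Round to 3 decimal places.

Σ times = 22.9. Posterior: Gamma(shape = 5.3+5 = 10.3, rate = 2.2+22.9 = 25.1).
Mode = (α−1)/β = 9.3/25.1 = 0.371.
Mean = α/β = 10.3/25.1 = 0.410.
This is the posterior mode — the MAP estimate.

0.371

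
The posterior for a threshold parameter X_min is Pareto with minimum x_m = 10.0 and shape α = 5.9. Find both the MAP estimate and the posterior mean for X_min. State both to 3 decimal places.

MAP: 10.000. Posterior mean: 12.041.

The Pareto density is strictly decreasing on [x_m, ∞), so the mode is x_m = 10.000.
Mean = α·x_m/(α−1) = 5.9·10.0/4.9 = 12.041.
Right-skewed posterior ⇒ mode < mean.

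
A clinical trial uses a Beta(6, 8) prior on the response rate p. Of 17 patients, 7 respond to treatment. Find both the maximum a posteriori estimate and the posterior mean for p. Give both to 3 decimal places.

MAP = 0.414, posterior mean = 0.419

Posterior: Beta(6+7, 8+10) = Beta(13, 18).
Mode = (13−1)/(13+18−2) = 12/29 = 0.414.
Mean = 13/(13+18) = 13/31 = 0.419.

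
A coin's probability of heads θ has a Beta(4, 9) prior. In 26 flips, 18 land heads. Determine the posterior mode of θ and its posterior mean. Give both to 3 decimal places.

MAP: 0.568. Posterior mean: 0.564.

Posterior: Beta(4+18, 9+8) = Beta(22, 17).
Mode = (22−1)/(22+17−2) = 21/37 = 0.568.
Mean = 22/(22+17) = 22/39 = 0.564.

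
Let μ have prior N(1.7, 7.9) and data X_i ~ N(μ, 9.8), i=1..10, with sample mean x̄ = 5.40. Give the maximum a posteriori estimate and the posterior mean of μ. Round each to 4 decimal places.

MAP = 4.9917; posterior mean = 4.9917

Posterior for μ is Normal. Precision-weighted mean: (1/7.9·1.7 + 10/9.8·5.40) / (1/7.9 + 10/9.8) = 4.9917.
A Normal posterior is symmetric, so mode = mean.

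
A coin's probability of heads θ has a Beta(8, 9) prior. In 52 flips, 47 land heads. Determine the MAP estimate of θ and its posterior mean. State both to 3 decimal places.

Posterior: Beta(8+47, 9+5) = Beta(55, 14).
Mode = (55−1)/(55+14−2) = 54/67 = 0.806.
Mean = 55/(55+14) = 55/69 = 0.797.
The mean is pulled below the mode by the posterior's left skew.

MAP estimate = 0.806, posterior mean = 0.797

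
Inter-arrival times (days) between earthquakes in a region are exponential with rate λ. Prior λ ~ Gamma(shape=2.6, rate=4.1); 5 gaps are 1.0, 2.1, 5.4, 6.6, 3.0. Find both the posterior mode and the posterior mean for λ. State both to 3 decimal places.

Σ times = 18.1. Posterior: Gamma(shape = 2.6+5 = 7.6, rate = 4.1+18.1 = 22.2).
Mode = (α−1)/β = 6.6/22.2 = 0.297.
Mean = α/β = 7.6/22.2 = 0.342.

MAP = 0.297; posterior mean = 0.342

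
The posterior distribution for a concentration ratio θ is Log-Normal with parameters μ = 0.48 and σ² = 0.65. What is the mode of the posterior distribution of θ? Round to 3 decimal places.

Mode = exp(μ − σ²) = exp(-0.17) = 0.844.
Mean = exp(μ + σ²/2) = exp(0.805) = 2.237.
This is the posterior mode — the MAP estimate.

0.844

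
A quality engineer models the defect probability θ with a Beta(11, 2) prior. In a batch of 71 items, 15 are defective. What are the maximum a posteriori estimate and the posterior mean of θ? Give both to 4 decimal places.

Posterior: Beta(11+15, 2+56) = Beta(26, 58).
Mode = (26−1)/(26+58−2) = 25/82 = 0.3049.
Mean = 26/(26+58) = 26/84 = 0.3095.

maximum a posteriori estimate = 0.3049, posterior mean = 0.3095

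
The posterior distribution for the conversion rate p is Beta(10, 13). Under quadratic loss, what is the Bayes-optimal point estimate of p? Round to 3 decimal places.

0.435

Mode = (10−1)/(10+13−2) = 9/21 = 0.429.
Mean = 10/(10+13) = 10/23 = 0.435.
Quadratic loss ⇒ the optimal estimator is the posterior mean.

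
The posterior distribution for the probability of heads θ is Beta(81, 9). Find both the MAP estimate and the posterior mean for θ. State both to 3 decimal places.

MAP = 0.909; posterior mean = 0.900

Mode = (81−1)/(81+9−2) = 80/88 = 0.909.
Mean = 81/(81+9) = 81/90 = 0.900.
The mean is pulled below the mode by the posterior's left skew.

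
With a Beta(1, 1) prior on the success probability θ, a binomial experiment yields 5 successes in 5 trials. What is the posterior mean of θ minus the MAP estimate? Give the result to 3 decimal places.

-0.143

Posterior: Beta(1+5, 1+0) = Beta(6, 1).
Since β = 1 ≤ 1 and α > 1, the Beta density is monotone increasing on [0,1]; the mode is at 1.
Mean = 6/(6+1) = 0.857.
Difference = 0.857 − 1.000 = -0.143.
The posterior is left-skewed, so the mode exceeds the mean.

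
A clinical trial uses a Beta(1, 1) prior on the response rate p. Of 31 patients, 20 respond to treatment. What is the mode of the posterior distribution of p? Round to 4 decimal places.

0.6452

Posterior: Beta(1+20, 1+11) = Beta(21, 12).
Mode = (21−1)/(21+12−2) = 20/31 = 0.6452.
With a flat prior the MAP equals the MLE, 20/31.
Mean = 21/(21+12) = 21/33 = 0.6364.
This is the posterior mode — the MAP estimate.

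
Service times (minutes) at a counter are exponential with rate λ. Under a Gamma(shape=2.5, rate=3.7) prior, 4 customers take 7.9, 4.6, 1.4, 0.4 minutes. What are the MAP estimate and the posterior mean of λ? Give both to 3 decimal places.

MAP = 0.306; posterior mean = 0.361

Σ times = 14.3. Posterior: Gamma(shape = 2.5+4 = 6.5, rate = 3.7+14.3 = 18.0).
Mode = (α−1)/β = 5.5/18.0 = 0.306.
Mean = α/β = 6.5/18.0 = 0.361.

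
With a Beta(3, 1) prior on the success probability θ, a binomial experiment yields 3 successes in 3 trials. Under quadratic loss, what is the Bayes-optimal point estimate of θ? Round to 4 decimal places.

Posterior: Beta(3+3, 1+0) = Beta(6, 1).
Since β = 1 ≤ 1 and α > 1, the Beta density is monotone increasing on [0,1]; the mode is at 1.
Mean = 6/(6+1) = 0.8571.
Quadratic loss ⇒ the optimal estimator is the posterior mean.

0.8571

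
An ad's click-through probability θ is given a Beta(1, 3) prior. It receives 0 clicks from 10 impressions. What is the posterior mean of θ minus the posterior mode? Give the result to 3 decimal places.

Posterior: Beta(1+0, 3+10) = Beta(1, 13).
Since α = 1 ≤ 1 and β > 1, the Beta density is monotone decreasing on [0,1]; the mode is at 0.
Mean = 1/(1+13) = 0.071.
Difference = 0.071 − 0.000 = 0.071.
The mean is pulled above the mode by the posterior's right skew.

0.071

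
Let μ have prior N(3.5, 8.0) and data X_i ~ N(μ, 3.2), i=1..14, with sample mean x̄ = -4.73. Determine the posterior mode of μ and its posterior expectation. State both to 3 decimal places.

Posterior for μ is Normal. Precision-weighted mean: (1/8.0·3.5 + 14/3.2·-4.73) / (1/8.0 + 14/3.2) = -4.501.
A Normal posterior is symmetric, so mode = mean.

MAP = -4.501, posterior mean = -4.501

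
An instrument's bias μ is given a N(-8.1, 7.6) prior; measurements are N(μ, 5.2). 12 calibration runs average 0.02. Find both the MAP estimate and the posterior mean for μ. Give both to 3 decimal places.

Posterior for μ is Normal. Precision-weighted mean: (1/7.6·-8.1 + 12/5.2·0.02) / (1/7.6 + 12/5.2) = -0.418.
A Normal posterior is symmetric, so mode = mean.

MAP estimate = -0.418, posterior mean = -0.418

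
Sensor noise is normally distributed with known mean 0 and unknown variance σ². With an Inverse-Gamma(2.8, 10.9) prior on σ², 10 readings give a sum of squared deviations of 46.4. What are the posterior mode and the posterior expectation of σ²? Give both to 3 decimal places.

Posterior: Inverse-Gamma(shape = 2.8+10/2 = 7.8, scale = 10.9+46.4/2 = 34.1).
Mode = β/(α+1) = 34.1/8.8 = 3.875.
Mean = β/(α−1) = 34.1/6.8 = 5.015.

σ²_MAP = 3.875, E[σ²|data] = 5.015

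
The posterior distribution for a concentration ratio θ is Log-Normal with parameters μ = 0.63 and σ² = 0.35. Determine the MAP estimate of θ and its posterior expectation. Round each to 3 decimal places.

Mode = exp(μ − σ²) = exp(0.28) = 1.323.
Mean = exp(μ + σ²/2) = exp(0.805) = 2.237.
Right-skewed posterior ⇒ mode < mean.

MAP estimate = 1.323, posterior expectation = 2.237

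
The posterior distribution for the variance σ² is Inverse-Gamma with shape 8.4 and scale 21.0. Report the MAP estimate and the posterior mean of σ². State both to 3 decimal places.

MAP estimate = 2.234, posterior mean = 2.838

Mode = β/(α+1) = 21.0/9.4 = 2.234.
Mean = β/(α−1) = 21.0/7.4 = 2.838.
Right-skewed posterior ⇒ mode < mean.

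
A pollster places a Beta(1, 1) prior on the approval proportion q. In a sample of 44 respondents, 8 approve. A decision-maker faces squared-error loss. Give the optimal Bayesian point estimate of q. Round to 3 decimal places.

0.196

Posterior: Beta(1+8, 1+36) = Beta(9, 37).
Mode = (9−1)/(9+37−2) = 8/44 = 0.182.
With a flat prior the MAP equals the MLE, 8/44.
Mean = 9/(9+37) = 9/46 = 0.196.
Squared-error loss ⇒ the optimal estimator is the posterior mean.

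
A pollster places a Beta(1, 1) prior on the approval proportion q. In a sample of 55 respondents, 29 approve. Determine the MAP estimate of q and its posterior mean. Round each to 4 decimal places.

Posterior: Beta(1+29, 1+26) = Beta(30, 27).
Mode = (30−1)/(30+27−2) = 29/55 = 0.5273.
With a flat prior the MAP equals the MLE, 29/55.
Mean = 30/(30+27) = 30/57 = 0.5263.
Left-skewed posterior ⇒ mean < mode.

MAP = 0.5273, posterior mean = 0.5263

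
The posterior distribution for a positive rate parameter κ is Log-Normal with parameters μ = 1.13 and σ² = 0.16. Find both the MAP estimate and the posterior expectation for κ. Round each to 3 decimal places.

Mode = exp(μ − σ²) = exp(0.97) = 2.638.
Mean = exp(μ + σ²/2) = exp(1.210) = 3.353.
Right-skewed posterior ⇒ mode < mean.

κ_MAP = 2.638, E[κ|data] = 3.353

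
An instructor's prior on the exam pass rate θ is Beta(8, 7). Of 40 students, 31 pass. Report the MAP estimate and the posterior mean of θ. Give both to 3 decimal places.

Posterior: Beta(8+31, 7+9) = Beta(39, 16).
Mode = (39−1)/(39+16−2) = 38/53 = 0.717.
Mean = 39/(39+16) = 39/55 = 0.709.
The mean is pulled below the mode by the posterior's left skew.

MAP: 0.717. Posterior mean: 0.709.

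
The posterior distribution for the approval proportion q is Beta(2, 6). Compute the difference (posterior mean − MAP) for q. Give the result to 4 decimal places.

0.0833

Mode = (2−1)/(2+6−2) = 1/6 = 0.1667.
Mean = 2/(2+6) = 2/8 = 0.2500.
Difference = 0.2500 − 0.1667 = 0.0833.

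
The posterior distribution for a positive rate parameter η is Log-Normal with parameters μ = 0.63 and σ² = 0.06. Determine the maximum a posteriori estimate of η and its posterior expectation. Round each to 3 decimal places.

Mode = exp(μ − σ²) = exp(0.57) = 1.768.
Mean = exp(μ + σ²/2) = exp(0.660) = 1.935.

MAP = 1.768; posterior mean = 1.935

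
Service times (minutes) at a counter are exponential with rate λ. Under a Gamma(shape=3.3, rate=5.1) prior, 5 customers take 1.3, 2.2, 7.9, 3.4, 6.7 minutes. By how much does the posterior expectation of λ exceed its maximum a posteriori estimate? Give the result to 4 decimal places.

Σ times = 21.5. Posterior: Gamma(shape = 3.3+5 = 8.3, rate = 5.1+21.5 = 26.6).
Mode = (α−1)/β = 7.3/26.6 = 0.2744.
Mean = α/β = 8.3/26.6 = 0.3120.
Difference = 0.3120 − 0.2744 = 0.0376.

0.0376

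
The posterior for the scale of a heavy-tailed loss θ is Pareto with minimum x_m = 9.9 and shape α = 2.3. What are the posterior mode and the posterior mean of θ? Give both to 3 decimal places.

MAP: 9.900. Posterior mean: 17.515.

The Pareto density is strictly decreasing on [x_m, ∞), so the mode is x_m = 9.900.
Mean = α·x_m/(α−1) = 2.3·9.9/1.3 = 17.515.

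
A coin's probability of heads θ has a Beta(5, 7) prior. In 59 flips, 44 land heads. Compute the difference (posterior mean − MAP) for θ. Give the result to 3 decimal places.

Posterior: Beta(5+44, 7+15) = Beta(49, 22).
Mode = (49−1)/(49+22−2) = 48/69 = 0.696.
Mean = 49/(49+22) = 49/71 = 0.690.
Difference = 0.690 − 0.696 = -0.006.

-0.006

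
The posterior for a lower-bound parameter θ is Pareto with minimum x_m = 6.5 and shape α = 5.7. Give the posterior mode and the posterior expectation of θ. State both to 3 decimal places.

posterior mode = 6.500, posterior expectation = 7.883

The Pareto density is strictly decreasing on [x_m, ∞), so the mode is x_m = 6.500.
Mean = α·x_m/(α−1) = 5.7·6.5/4.7 = 7.883.
The posterior is right-skewed, so the mean exceeds the mode.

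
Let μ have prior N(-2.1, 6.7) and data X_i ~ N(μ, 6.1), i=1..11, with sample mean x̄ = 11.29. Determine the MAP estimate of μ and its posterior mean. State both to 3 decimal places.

Posterior for μ is Normal. Precision-weighted mean: (1/6.7·-2.1 + 11/6.1·11.29) / (1/6.7 + 11/6.1) = 10.266.
A Normal posterior is symmetric, so mode = mean.

MAP estimate = 10.266, posterior mean = 10.266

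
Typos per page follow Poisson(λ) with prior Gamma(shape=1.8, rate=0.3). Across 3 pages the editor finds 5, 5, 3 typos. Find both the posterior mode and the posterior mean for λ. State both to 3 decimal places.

Σ counts = 13. Posterior: Gamma(shape = 1.8+13 = 14.8, rate = 0.3+3 = 3.3).
Mode = (α−1)/β = 13.8/3.3 = 4.182.
Mean = α/β = 14.8/3.3 = 4.485.
Right-skewed posterior ⇒ mode < mean.

MAP = 4.182, posterior mean = 4.485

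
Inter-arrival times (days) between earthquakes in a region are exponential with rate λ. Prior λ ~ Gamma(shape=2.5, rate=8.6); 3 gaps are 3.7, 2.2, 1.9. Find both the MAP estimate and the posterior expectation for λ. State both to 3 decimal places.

Σ times = 7.8. Posterior: Gamma(shape = 2.5+3 = 5.5, rate = 8.6+7.8 = 16.4).
Mode = (α−1)/β = 4.5/16.4 = 0.274.
Mean = α/β = 5.5/16.4 = 0.335.

MAP = 0.274, posterior mean = 0.335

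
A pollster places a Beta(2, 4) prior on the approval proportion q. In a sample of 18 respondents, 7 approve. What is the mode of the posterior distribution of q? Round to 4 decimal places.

Posterior: Beta(2+7, 4+11) = Beta(9, 15).
Mode = (9−1)/(9+15−2) = 8/22 = 0.3636.
Mean = 9/(9+15) = 9/24 = 0.3750.
This is the posterior mode — the MAP estimate.

0.3636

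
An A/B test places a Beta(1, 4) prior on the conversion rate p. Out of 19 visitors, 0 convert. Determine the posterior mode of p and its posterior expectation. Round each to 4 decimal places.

Posterior: Beta(1+0, 4+19) = Beta(1, 23).
Since α = 1 ≤ 1 and β > 1, the Beta density is monotone decreasing on [0,1]; the mode is at 0.
Mean = 1/(1+23) = 0.0417.
Mean > mode: the posterior has a right tail.

posterior mode = 0.0000, posterior expectation = 0.0417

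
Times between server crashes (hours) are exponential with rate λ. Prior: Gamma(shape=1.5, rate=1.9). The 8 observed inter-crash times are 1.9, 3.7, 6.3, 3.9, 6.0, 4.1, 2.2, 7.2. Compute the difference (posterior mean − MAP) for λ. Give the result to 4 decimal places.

Σ times = 35.3. Posterior: Gamma(shape = 1.5+8 = 9.5, rate = 1.9+35.3 = 37.2).
Mode = (α−1)/β = 8.5/37.2 = 0.2285.
Mean = α/β = 9.5/37.2 = 0.2554.
Difference = 0.2554 − 0.2285 = 0.0269.

0.0269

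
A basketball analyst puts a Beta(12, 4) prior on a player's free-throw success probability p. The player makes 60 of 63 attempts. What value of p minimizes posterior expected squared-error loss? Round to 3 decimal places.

Posterior: Beta(12+60, 4+3) = Beta(72, 7).
Mode = (72−1)/(72+7−2) = 71/77 = 0.922.
Mean = 72/(72+7) = 72/79 = 0.911.
Squared-error loss ⇒ the optimal estimator is the posterior mean.

0.911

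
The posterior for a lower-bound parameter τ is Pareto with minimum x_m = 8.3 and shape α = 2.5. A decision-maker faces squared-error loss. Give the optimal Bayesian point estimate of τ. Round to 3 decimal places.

13.833

The Pareto density is strictly decreasing on [x_m, ∞), so the mode is x_m = 8.300.
Mean = α·x_m/(α−1) = 2.5·8.3/1.5 = 13.833.
Squared-error loss ⇒ the optimal estimator is the posterior mean.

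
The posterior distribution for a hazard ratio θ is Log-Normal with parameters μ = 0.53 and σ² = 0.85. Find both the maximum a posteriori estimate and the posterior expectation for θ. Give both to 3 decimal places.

θ_MAP = 0.726, E[θ|data] = 2.599

Mode = exp(μ − σ²) = exp(-0.32) = 0.726.
Mean = exp(μ + σ²/2) = exp(0.955) = 2.599.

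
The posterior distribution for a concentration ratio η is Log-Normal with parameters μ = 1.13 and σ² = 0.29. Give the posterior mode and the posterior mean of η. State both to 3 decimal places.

MAP = 2.316, posterior mean = 3.579

Mode = exp(μ − σ²) = exp(0.84) = 2.316.
Mean = exp(μ + σ²/2) = exp(1.275) = 3.579.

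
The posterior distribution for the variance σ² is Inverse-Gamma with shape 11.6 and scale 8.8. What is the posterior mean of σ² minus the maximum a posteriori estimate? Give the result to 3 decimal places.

Mode = β/(α+1) = 8.8/12.6 = 0.698.
Mean = β/(α−1) = 8.8/10.6 = 0.830.
Difference = 0.830 − 0.698 = 0.132.

0.132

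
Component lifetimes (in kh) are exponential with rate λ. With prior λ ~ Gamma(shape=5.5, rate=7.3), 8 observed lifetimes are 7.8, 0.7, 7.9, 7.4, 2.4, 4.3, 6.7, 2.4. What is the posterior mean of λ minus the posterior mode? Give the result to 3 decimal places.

Σ times = 39.6. Posterior: Gamma(shape = 5.5+8 = 13.5, rate = 7.3+39.6 = 46.9).
Mode = (α−1)/β = 12.5/46.9 = 0.267.
Mean = α/β = 13.5/46.9 = 0.288.
Difference = 0.288 − 0.267 = 0.021.

0.021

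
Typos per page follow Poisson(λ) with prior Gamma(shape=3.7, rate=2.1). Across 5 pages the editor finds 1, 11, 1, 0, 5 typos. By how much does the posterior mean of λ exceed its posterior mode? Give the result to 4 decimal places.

0.1408

Σ counts = 18. Posterior: Gamma(shape = 3.7+18 = 21.7, rate = 2.1+5 = 7.1).
Mode = (α−1)/β = 20.7/7.1 = 2.9155.
Mean = α/β = 21.7/7.1 = 3.0563.
Difference = 3.0563 − 2.9155 = 0.1408.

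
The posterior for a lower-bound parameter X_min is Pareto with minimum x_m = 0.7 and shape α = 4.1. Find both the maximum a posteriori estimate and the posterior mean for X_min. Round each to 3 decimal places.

The Pareto density is strictly decreasing on [x_m, ∞), so the mode is x_m = 0.700.
Mean = α·x_m/(α−1) = 4.1·0.7/3.1 = 0.926.

MAP = 0.700, posterior mean = 0.926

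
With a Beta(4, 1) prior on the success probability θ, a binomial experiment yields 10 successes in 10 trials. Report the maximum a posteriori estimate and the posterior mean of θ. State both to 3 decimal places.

maximum a posteriori estimate = 1.000, posterior mean = 0.933

Posterior: Beta(4+10, 1+0) = Beta(14, 1).
Since β = 1 ≤ 1 and α > 1, the Beta density is monotone increasing on [0,1]; the mode is at 1.
Mean = 14/(14+1) = 0.933.
Mode > mean: the posterior has a left tail.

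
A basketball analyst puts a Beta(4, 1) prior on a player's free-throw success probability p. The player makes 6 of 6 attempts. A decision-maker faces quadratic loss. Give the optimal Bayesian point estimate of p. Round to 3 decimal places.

0.909

Posterior: Beta(4+6, 1+0) = Beta(10, 1).
Since β = 1 ≤ 1 and α > 1, the Beta density is monotone increasing on [0,1]; the mode is at 1.
Mean = 10/(10+1) = 0.909.
Quadratic loss ⇒ the optimal estimator is the posterior mean.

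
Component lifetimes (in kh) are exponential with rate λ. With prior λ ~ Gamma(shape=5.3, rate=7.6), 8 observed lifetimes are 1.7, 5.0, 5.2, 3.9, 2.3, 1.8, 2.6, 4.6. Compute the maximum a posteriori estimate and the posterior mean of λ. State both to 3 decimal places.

Σ times = 27.1. Posterior: Gamma(shape = 5.3+8 = 13.3, rate = 7.6+27.1 = 34.7).
Mode = (α−1)/β = 12.3/34.7 = 0.354.
Mean = α/β = 13.3/34.7 = 0.383.

λ_MAP = 0.354, E[λ|data] = 0.383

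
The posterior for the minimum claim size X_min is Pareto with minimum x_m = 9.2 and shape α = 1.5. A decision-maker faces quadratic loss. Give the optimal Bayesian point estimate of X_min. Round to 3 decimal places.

27.600

The Pareto density is strictly decreasing on [x_m, ∞), so the mode is x_m = 9.200.
Mean = α·x_m/(α−1) = 1.5·9.2/0.5 = 27.600.
Quadratic loss ⇒ the optimal estimator is the posterior mean.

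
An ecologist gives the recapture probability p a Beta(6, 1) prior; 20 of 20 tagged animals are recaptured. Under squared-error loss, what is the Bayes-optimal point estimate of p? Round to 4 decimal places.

Posterior: Beta(6+20, 1+0) = Beta(26, 1).
Since β = 1 ≤ 1 and α > 1, the Beta density is monotone increasing on [0,1]; the mode is at 1.
Mean = 26/(26+1) = 0.9630.
Squared-error loss ⇒ the optimal estimator is the posterior mean.

0.9630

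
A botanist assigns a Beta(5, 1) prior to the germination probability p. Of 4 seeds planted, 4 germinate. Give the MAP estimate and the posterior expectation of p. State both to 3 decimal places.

Posterior: Beta(5+4, 1+0) = Beta(9, 1).
Since β = 1 ≤ 1 and α > 1, the Beta density is monotone increasing on [0,1]; the mode is at 1.
Mean = 9/(9+1) = 0.900.

MAP: 1.000. Posterior mean: 0.900.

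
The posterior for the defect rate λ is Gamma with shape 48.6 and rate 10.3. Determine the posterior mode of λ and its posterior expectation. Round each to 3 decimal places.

MAP = 4.621; posterior mean = 4.718

Mode = (α−1)/β = 47.6/10.3 = 4.621.
Mean = α/β = 48.6/10.3 = 4.718.
The posterior is right-skewed, so the mean exceeds the mode.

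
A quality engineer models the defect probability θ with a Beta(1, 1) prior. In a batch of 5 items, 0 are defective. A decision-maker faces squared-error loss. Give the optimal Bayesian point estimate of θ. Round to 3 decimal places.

Posterior: Beta(1+0, 1+5) = Beta(1, 6).
Since α = 1 ≤ 1 and β > 1, the Beta density is monotone decreasing on [0,1]; the mode is at 0.
Mean = 1/(1+6) = 0.143.
Squared-error loss ⇒ the optimal estimator is the posterior mean.

0.143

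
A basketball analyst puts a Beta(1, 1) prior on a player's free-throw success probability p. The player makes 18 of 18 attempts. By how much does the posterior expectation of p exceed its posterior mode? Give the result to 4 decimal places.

Posterior: Beta(1+18, 1+0) = Beta(19, 1).
Since β = 1 ≤ 1 and α > 1, the Beta density is monotone increasing on [0,1]; the mode is at 1.
Mean = 19/(19+1) = 0.9500.
Difference = 0.9500 − 1.0000 = -0.0500.

-0.0500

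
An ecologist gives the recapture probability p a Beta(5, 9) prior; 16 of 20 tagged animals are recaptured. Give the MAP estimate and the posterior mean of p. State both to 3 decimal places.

MAP = 0.625, posterior mean = 0.618

Posterior: Beta(5+16, 9+4) = Beta(21, 13).
Mode = (21−1)/(21+13−2) = 20/32 = 0.625.
Mean = 21/(21+13) = 21/34 = 0.618.
The mean is pulled below the mode by the posterior's left skew.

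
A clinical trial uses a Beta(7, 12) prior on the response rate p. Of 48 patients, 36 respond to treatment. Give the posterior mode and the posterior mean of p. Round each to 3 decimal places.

p_MAP = 0.646, E[p|data] = 0.642

Posterior: Beta(7+36, 12+12) = Beta(43, 24).
Mode = (43−1)/(43+24−2) = 42/65 = 0.646.
Mean = 43/(43+24) = 43/67 = 0.642.
The mean is pulled below the mode by the posterior's left skew.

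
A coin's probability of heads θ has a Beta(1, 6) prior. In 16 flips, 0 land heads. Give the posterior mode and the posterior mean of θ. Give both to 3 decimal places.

posterior mode = 0.000, posterior mean = 0.043

Posterior: Beta(1+0, 6+16) = Beta(1, 22).
Since α = 1 ≤ 1 and β > 1, the Beta density is monotone decreasing on [0,1]; the mode is at 0.
Mean = 1/(1+22) = 0.043.
The mean is pulled above the mode by the posterior's right skew.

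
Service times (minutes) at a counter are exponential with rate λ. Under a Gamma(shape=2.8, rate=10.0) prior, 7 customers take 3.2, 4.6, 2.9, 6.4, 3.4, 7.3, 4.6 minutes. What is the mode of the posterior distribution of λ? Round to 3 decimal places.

Σ times = 32.4. Posterior: Gamma(shape = 2.8+7 = 9.8, rate = 10.0+32.4 = 42.4).
Mode = (α−1)/β = 8.8/42.4 = 0.208.
Mean = α/β = 9.8/42.4 = 0.231.
This is the posterior mode — the MAP estimate.

0.208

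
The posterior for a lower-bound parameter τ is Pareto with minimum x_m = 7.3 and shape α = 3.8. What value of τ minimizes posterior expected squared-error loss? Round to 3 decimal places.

9.907

The Pareto density is strictly decreasing on [x_m, ∞), so the mode is x_m = 7.300.
Mean = α·x_m/(α−1) = 3.8·7.3/2.8 = 9.907.
Squared-error loss ⇒ the optimal estimator is the posterior mean.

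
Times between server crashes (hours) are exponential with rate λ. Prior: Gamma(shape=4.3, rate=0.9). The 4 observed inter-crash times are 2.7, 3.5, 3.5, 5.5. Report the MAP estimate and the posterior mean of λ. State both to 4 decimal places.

MAP = 0.4534; posterior mean = 0.5155

Σ times = 15.2. Posterior: Gamma(shape = 4.3+4 = 8.3, rate = 0.9+15.2 = 16.1).
Mode = (α−1)/β = 7.3/16.1 = 0.4534.
Mean = α/β = 8.3/16.1 = 0.5155.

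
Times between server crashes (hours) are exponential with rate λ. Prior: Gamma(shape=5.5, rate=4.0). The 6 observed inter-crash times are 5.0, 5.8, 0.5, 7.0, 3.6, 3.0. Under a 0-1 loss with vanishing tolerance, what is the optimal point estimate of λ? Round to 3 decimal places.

0.363

Σ times = 24.9. Posterior: Gamma(shape = 5.5+6 = 11.5, rate = 4.0+24.9 = 28.9).
Mode = (α−1)/β = 10.5/28.9 = 0.363.
Mean = α/β = 11.5/28.9 = 0.398.
This is the posterior mode — the MAP estimate.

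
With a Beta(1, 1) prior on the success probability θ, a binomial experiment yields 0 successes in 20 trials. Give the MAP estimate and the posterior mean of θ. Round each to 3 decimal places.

θ_MAP = 0.000, E[θ|data] = 0.045

Posterior: Beta(1+0, 1+20) = Beta(1, 21).
Since α = 1 ≤ 1 and β > 1, the Beta density is monotone decreasing on [0,1]; the mode is at 0.
Mean = 1/(1+21) = 0.045.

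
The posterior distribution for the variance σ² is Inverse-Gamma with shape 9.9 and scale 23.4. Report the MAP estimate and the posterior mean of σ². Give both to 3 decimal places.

MAP: 2.147. Posterior mean: 2.629.

Mode = β/(α+1) = 23.4/10.9 = 2.147.
Mean = β/(α−1) = 23.4/8.9 = 2.629.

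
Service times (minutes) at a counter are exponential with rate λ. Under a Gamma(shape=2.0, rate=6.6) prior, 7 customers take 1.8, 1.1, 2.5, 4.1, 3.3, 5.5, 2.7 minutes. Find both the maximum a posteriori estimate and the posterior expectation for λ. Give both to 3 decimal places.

λ_MAP = 0.290, E[λ|data] = 0.326

Σ times = 21.0. Posterior: Gamma(shape = 2.0+7 = 9.0, rate = 6.6+21.0 = 27.6).
Mode = (α−1)/β = 8.0/27.6 = 0.290.
Mean = α/β = 9.0/27.6 = 0.326.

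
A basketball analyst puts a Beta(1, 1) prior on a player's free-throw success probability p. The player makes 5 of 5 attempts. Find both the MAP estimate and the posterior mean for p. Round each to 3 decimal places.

Posterior: Beta(1+5, 1+0) = Beta(6, 1).
Since β = 1 ≤ 1 and α > 1, the Beta density is monotone increasing on [0,1]; the mode is at 1.
Mean = 6/(6+1) = 0.857.
The posterior is left-skewed, so the mode exceeds the mean.

MAP = 1.000; posterior mean = 0.857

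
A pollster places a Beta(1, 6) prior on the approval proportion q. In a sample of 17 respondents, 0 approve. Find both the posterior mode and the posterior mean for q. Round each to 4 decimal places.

MAP = 0.0000, posterior mean = 0.0417

Posterior: Beta(1+0, 6+17) = Beta(1, 23).
Since α = 1 ≤ 1 and β > 1, the Beta density is monotone decreasing on [0,1]; the mode is at 0.
Mean = 1/(1+23) = 0.0417.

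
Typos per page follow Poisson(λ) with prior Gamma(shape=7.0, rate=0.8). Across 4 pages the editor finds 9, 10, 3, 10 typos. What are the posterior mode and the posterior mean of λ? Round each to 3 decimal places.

Σ counts = 32. Posterior: Gamma(shape = 7.0+32 = 39.0, rate = 0.8+4 = 4.8).
Mode = (α−1)/β = 38.0/4.8 = 7.917.
Mean = α/β = 39.0/4.8 = 8.125.
The posterior is right-skewed, so the mean exceeds the mode.

posterior mode = 7.917, posterior mean = 8.125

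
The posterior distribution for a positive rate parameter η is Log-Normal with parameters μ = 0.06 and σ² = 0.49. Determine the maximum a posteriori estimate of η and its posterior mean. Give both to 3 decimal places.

Mode = exp(μ − σ²) = exp(-0.43) = 0.651.
Mean = exp(μ + σ²/2) = exp(0.305) = 1.357.
The mean is pulled above the mode by the posterior's right skew.

η_MAP = 0.651, E[η|data] = 1.357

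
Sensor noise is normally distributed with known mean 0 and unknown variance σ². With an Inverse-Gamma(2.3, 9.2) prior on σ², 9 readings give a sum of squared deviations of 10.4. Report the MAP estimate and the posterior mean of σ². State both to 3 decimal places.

Posterior: Inverse-Gamma(shape = 2.3+9/2 = 6.8, scale = 9.2+10.4/2 = 14.4).
Mode = β/(α+1) = 14.4/7.8 = 1.846.
Mean = β/(α−1) = 14.4/5.8 = 2.483.
Mean > mode: the posterior has a right tail.

MAP estimate = 1.846, posterior mean = 2.483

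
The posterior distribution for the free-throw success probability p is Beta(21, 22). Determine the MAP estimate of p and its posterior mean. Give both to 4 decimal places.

MAP estimate = 0.4878, posterior mean = 0.4884

Mode = (21−1)/(21+22−2) = 20/41 = 0.4878.
Mean = 21/(21+22) = 21/43 = 0.4884.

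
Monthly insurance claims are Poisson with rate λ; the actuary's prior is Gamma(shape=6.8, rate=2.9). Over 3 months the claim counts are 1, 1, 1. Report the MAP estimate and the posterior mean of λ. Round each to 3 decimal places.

Σ counts = 3. Posterior: Gamma(shape = 6.8+3 = 9.8, rate = 2.9+3 = 5.9).
Mode = (α−1)/β = 8.8/5.9 = 1.492.
Mean = α/β = 9.8/5.9 = 1.661.

MAP estimate = 1.492, posterior mean = 1.661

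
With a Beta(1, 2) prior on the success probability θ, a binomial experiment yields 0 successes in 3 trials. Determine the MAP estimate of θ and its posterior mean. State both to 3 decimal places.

MAP = 0.000, posterior mean = 0.167

Posterior: Beta(1+0, 2+3) = Beta(1, 5).
Since α = 1 ≤ 1 and β > 1, the Beta density is monotone decreasing on [0,1]; the mode is at 0.
Mean = 1/(1+5) = 0.167.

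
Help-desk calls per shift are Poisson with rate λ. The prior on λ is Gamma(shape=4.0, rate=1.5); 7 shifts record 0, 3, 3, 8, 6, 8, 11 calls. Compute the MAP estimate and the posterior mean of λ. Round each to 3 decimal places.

λ_MAP = 4.941, E[λ|data] = 5.059

Σ counts = 39. Posterior: Gamma(shape = 4.0+39 = 43.0, rate = 1.5+7 = 8.5).
Mode = (α−1)/β = 42.0/8.5 = 4.941.
Mean = α/β = 43.0/8.5 = 5.059.
Right-skewed posterior ⇒ mode < mean.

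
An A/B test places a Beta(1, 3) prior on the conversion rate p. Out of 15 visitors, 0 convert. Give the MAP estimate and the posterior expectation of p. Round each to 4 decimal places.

Posterior: Beta(1+0, 3+15) = Beta(1, 18).
Since α = 1 ≤ 1 and β > 1, the Beta density is monotone decreasing on [0,1]; the mode is at 0.
Mean = 1/(1+18) = 0.0526.

MAP = 0.0000; posterior mean = 0.0526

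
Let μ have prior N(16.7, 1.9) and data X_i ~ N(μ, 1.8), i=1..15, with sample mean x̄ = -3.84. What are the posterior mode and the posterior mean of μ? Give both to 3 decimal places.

MAP = -2.620; posterior mean = -2.620

Posterior for μ is Normal. Precision-weighted mean: (1/1.9·16.7 + 15/1.8·-3.84) / (1/1.9 + 15/1.8) = -2.620.
A Normal posterior is symmetric, so mode = mean.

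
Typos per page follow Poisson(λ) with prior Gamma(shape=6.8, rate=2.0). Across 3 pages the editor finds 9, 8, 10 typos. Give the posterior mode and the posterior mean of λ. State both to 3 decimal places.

λ_MAP = 6.560, E[λ|data] = 6.760

Σ counts = 27. Posterior: Gamma(shape = 6.8+27 = 33.8, rate = 2.0+3 = 5.0).
Mode = (α−1)/β = 32.8/5.0 = 6.560.
Mean = α/β = 33.8/5.0 = 6.760.
Mean > mode: the posterior has a right tail.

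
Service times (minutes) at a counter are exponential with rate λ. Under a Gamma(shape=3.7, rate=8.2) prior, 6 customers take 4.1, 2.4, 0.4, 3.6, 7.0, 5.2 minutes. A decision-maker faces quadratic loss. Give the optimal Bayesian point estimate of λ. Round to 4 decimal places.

0.3139

Σ times = 22.7. Posterior: Gamma(shape = 3.7+6 = 9.7, rate = 8.2+22.7 = 30.9).
Mode = (α−1)/β = 8.7/30.9 = 0.2816.
Mean = α/β = 9.7/30.9 = 0.3139.
Quadratic loss ⇒ the optimal estimator is the posterior mean.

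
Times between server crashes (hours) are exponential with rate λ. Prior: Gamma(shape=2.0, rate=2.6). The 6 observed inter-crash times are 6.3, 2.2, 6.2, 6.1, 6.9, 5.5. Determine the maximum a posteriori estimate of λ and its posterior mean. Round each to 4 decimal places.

Σ times = 33.2. Posterior: Gamma(shape = 2.0+6 = 8.0, rate = 2.6+33.2 = 35.8).
Mode = (α−1)/β = 7.0/35.8 = 0.1955.
Mean = α/β = 8.0/35.8 = 0.2235.
Right-skewed posterior ⇒ mode < mean.

MAP: 0.1955. Posterior mean: 0.2235.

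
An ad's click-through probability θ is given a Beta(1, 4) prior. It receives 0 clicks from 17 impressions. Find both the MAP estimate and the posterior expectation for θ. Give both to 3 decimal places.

θ_MAP = 0.000, E[θ|data] = 0.045

Posterior: Beta(1+0, 4+17) = Beta(1, 21).
Since α = 1 ≤ 1 and β > 1, the Beta density is monotone decreasing on [0,1]; the mode is at 0.
Mean = 1/(1+21) = 0.045.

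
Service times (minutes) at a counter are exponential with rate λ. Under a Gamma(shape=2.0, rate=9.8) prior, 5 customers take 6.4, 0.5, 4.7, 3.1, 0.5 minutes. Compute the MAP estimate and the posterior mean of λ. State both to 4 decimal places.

λ_MAP = 0.2400, E[λ|data] = 0.2800

Σ times = 15.2. Posterior: Gamma(shape = 2.0+5 = 7.0, rate = 9.8+15.2 = 25.0).
Mode = (α−1)/β = 6.0/25.0 = 0.2400.
Mean = α/β = 7.0/25.0 = 0.2800.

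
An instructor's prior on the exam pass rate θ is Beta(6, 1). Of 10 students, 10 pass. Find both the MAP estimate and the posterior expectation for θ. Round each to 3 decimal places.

Posterior: Beta(6+10, 1+0) = Beta(16, 1).
Since β = 1 ≤ 1 and α > 1, the Beta density is monotone increasing on [0,1]; the mode is at 1.
Mean = 16/(16+1) = 0.941.
Left-skewed posterior ⇒ mean < mode.

MAP = 1.000; posterior mean = 0.941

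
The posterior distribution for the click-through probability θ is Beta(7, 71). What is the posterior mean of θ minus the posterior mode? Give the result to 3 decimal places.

Mode = (7−1)/(7+71−2) = 6/76 = 0.079.
Mean = 7/(7+71) = 7/78 = 0.090.
Difference = 0.090 − 0.079 = 0.011.
Mean > mode: the posterior has a right tail.

0.011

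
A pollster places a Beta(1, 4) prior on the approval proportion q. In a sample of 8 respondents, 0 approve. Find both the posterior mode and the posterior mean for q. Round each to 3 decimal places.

Posterior: Beta(1+0, 4+8) = Beta(1, 12).
Since α = 1 ≤ 1 and β > 1, the Beta density is monotone decreasing on [0,1]; the mode is at 0.
Mean = 1/(1+12) = 0.077.

MAP = 0.000; posterior mean = 0.077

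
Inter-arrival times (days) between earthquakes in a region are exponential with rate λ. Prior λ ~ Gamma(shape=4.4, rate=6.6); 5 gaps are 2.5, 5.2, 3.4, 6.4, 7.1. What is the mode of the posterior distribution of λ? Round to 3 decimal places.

Σ times = 24.6. Posterior: Gamma(shape = 4.4+5 = 9.4, rate = 6.6+24.6 = 31.2).
Mode = (α−1)/β = 8.4/31.2 = 0.269.
Mean = α/β = 9.4/31.2 = 0.301.
This is the posterior mode — the MAP estimate.

0.269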